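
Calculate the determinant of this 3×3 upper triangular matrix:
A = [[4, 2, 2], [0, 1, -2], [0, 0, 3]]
12

The determinant of a triangular matrix is the product of its diagonal entries (the off-diagonal entries above the diagonal do not affect it).
det(A) = (4) * (1) * (3) = 12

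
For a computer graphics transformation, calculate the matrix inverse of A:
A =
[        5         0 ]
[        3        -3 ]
det(A) = -15
A⁻¹ =
[      1/5         0 ]
[      1/5      -1/3 ]

For a 2×2 matrix A = [[a, b], [c, d]] with det(A) ≠ 0, A⁻¹ = (1/det(A)) * [[d, -b], [-c, a]].
det(A) = (5)*(-3) - (0)*(3) = -15 - 0 = -15.
A⁻¹ = (1/-15) * [[-3, 0], [-3, 5]].
Dividing each entry by -15 and reducing:
A⁻¹ =
[      1/5         0 ]
[      1/5      -1/3 ]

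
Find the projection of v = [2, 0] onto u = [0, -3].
[0, 0]

The projection of v onto u is proj_u(v) = ((v·u) / (u·u)) · u.
v·u = (2)*(0) + (0)*(-3) = 0.
u·u = (0)*(0) + (-3)*(-3) = 9.
coefficient = 0 / 9 = 0.
proj_u(v) = 0 · [0, -3] = [0, 0].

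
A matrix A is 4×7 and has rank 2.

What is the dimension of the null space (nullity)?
5

The rank-nullity theorem for an m×n matrix states:
rank(A) + nullity(A) = n (the number of columns).
Here n = 7 and rank(A) = 2, so nullity(A) = 7 - 2 = 5.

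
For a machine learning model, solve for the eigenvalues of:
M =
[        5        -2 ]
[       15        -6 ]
λ = -1, 0

Solve det(M - λI) = 0. For a 2×2 matrix the characteristic equation is λ² - (trace)λ + det = 0.
trace(M) = a + d = 5 - 6 = -1.
det(M) = a*d - b*c = (5)*(-6) - (-2)*(15) = -30 + 30 = 0.
Characteristic equation: λ² - (-1)λ + (0) = 0.
Discriminant = (-1)² - 4*(0) = 1 - 0 = 1.
λ = (-1 ± √1) / 2 = (-1 ± 1) / 2 = -1, 0.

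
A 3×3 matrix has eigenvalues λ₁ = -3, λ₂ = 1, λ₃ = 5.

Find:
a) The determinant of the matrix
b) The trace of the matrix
det = -15, trace = 3

Two standard eigenvalue identities:
- det(A) equals the product of the eigenvalues (counted with multiplicity).
- trace(A) equals the sum of the eigenvalues.
det(A) = (-3)*(1)*(5) = -15.
trace(A) = -3 + 1 + 5 = 3.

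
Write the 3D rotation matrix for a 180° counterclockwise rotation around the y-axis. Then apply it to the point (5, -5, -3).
R = [[-1, 0, 0], [0, 1, 0], [0, 0, -1]]; R·(5, -5, -3) = (-5, -5, 3)

Rotation matrix for 180° around y-axis:
cos(180°) = -1, sin(180°) = 0
R = [[-1, 0, 0], [0, 1, 0], [0, 0, -1]]
Apply to (5, -5, -3): R·[5, -5, -3]ᵀ = (-5, -5, 3)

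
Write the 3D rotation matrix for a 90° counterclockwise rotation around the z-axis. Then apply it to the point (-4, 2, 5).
R = [[0, -1, 0], [1, 0, 0], [0, 0, 1]]; R·(-4, 2, 5) = (-2, -4, 5)

Rotation matrix for 90° around z-axis:
cos(90°) = 0, sin(90°) = 1
R = [[0, -1, 0], [1, 0, 0], [0, 0, 1]]
Apply to (-4, 2, 5): R·[-4, 2, 5]ᵀ = (-2, -4, 5)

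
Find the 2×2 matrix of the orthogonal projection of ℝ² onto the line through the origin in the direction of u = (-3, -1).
[[9/10, 3/10], [3/10, 1/10]]

The orthogonal projection onto the line spanned by a nonzero vector u = (a, b) has matrix P = (u uᵀ) / (uᵀ u) = (1/(a² + b²)) · [[a², ab], [ab, b²]].
Here u = (-3, -1), so a² + b² = 9 + 1 = 10.
P = (1/10) · [[9, 3], [3, 1]] = [[9/10, 3/10], [3/10, 1/10]].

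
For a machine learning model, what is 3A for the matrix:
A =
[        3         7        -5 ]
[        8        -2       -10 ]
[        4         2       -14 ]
3A =
[        9        21       -15 ]
[       24        -6       -30 ]
[       12         6       -42 ]

Scalar multiplication is elementwise: (3A)[i][j] = 3 * A[i][j].
  (3A)[0][0] = 3 * (3) = 9
  (3A)[0][1] = 3 * (7) = 21
  (3A)[0][2] = 3 * (-5) = -15
  (3A)[1][0] = 3 * (8) = 24
  (3A)[1][1] = 3 * (-2) = -6
  (3A)[1][2] = 3 * (-10) = -30
  (3A)[2][0] = 3 * (4) = 12
  (3A)[2][1] = 3 * (2) = 6
  (3A)[2][2] = 3 * (-14) = -42
3A =
[        9        21       -15 ]
[       24        -6       -30 ]
[       12         6       -42 ]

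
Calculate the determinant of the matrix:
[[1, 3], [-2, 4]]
10

For a 2×2 matrix [[a, b], [c, d]], det = ad - bc
det = (1)(4) - (3)(-2) = 4 - -6 = 10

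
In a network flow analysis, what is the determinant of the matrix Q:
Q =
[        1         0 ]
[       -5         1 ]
det(Q) = 1

For a 2×2 matrix [[a, b], [c, d]], det = a*d - b*c.
det(Q) = (1)*(1) - (0)*(-5) = 1 - 0 = 1.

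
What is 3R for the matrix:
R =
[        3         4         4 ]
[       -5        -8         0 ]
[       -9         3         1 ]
3R =
[        9        12        12 ]
[      -15       -24         0 ]
[      -27         9         3 ]

Scalar multiplication is elementwise: (3R)[i][j] = 3 * R[i][j].
  (3R)[0][0] = 3 * (3) = 9
  (3R)[0][1] = 3 * (4) = 12
  (3R)[0][2] = 3 * (4) = 12
  (3R)[1][0] = 3 * (-5) = -15
  (3R)[1][1] = 3 * (-8) = -24
  (3R)[1][2] = 3 * (0) = 0
  (3R)[2][0] = 3 * (-9) = -27
  (3R)[2][1] = 3 * (3) = 9
  (3R)[2][2] = 3 * (1) = 3
3R =
[        9        12        12 ]
[      -15       -24         0 ]
[      -27         9         3 ]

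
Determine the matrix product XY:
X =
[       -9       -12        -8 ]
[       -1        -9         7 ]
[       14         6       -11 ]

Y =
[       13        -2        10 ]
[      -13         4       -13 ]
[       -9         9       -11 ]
XY =
[      111      -102       154 ]
[       41        29        30 ]
[      203      -103       183 ]

Matrix multiplication: (XY)[i][j] = sum over k of X[i][k] * Y[k][j].
  (XY)[0][0] = (-9)*(13) + (-12)*(-13) + (-8)*(-9) = 111
  (XY)[0][1] = (-9)*(-2) + (-12)*(4) + (-8)*(9) = -102
  (XY)[0][2] = (-9)*(10) + (-12)*(-13) + (-8)*(-11) = 154
  (XY)[1][0] = (-1)*(13) + (-9)*(-13) + (7)*(-9) = 41
  (XY)[1][1] = (-1)*(-2) + (-9)*(4) + (7)*(9) = 29
  (XY)[1][2] = (-1)*(10) + (-9)*(-13) + (7)*(-11) = 30
  (XY)[2][0] = (14)*(13) + (6)*(-13) + (-11)*(-9) = 203
  (XY)[2][1] = (14)*(-2) + (6)*(4) + (-11)*(9) = -103
  (XY)[2][2] = (14)*(10) + (6)*(-13) + (-11)*(-11) = 183
XY =
[      111      -102       154 ]
[       41        29        30 ]
[      203      -103       183 ]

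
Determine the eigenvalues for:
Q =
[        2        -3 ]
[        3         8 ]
λ = 5, 5

Solve det(Q - λI) = 0. For a 2×2 matrix the characteristic equation is λ² - (trace)λ + det = 0.
trace(Q) = a + d = 2 + 8 = 10.
det(Q) = a*d - b*c = (2)*(8) - (-3)*(3) = 16 + 9 = 25.
Characteristic equation: λ² - (10)λ + (25) = 0.
Discriminant = (10)² - 4*(25) = 100 - 100 = 0.
λ = (10 ± √0) / 2 = (10 ± 0) / 2 = 5, 5.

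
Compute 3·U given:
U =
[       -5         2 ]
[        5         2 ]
3U =
[      -15         6 ]
[       15         6 ]

Scalar multiplication is elementwise: (3U)[i][j] = 3 * U[i][j].
  (3U)[0][0] = 3 * (-5) = -15
  (3U)[0][1] = 3 * (2) = 6
  (3U)[1][0] = 3 * (5) = 15
  (3U)[1][1] = 3 * (2) = 6
3U =
[      -15         6 ]
[       15         6 ]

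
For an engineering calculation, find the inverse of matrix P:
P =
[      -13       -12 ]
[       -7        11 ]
det(P) = -227
P⁻¹ =
[  -11/227   -12/227 ]
[   -7/227    13/227 ]

For a 2×2 matrix P = [[a, b], [c, d]] with det(P) ≠ 0, P⁻¹ = (1/det(P)) * [[d, -b], [-c, a]].
det(P) = (-13)*(11) - (-12)*(-7) = -143 - 84 = -227.
P⁻¹ = (1/-227) * [[11, 12], [7, -13]].
Dividing each entry by -227 and reducing:
P⁻¹ =
[  -11/227   -12/227 ]
[   -7/227    13/227 ]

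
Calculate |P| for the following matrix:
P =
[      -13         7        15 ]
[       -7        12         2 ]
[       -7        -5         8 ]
det(P) = 701

Expand along row 0 (cofactor expansion): det(P) = a*(e*i - f*h) - b*(d*i - f*g) + c*(d*h - e*g), where the 3×3 is [[a, b, c], [d, e, f], [g, h, i]].
Minor M_00 = (12)*(8) - (2)*(-5) = 96 + 10 = 106.
Minor M_01 = (-7)*(8) - (2)*(-7) = -56 + 14 = -42.
Minor M_02 = (-7)*(-5) - (12)*(-7) = 35 + 84 = 119.
det(P) = (-13)*(106) - (7)*(-42) + (15)*(119) = -1378 + 294 + 1785 = 701.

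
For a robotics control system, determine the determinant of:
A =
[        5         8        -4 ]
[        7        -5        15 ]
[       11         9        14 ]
det(A) = -961

Expand along row 0 (cofactor expansion): det(A) = a*(e*i - f*h) - b*(d*i - f*g) + c*(d*h - e*g), where the 3×3 is [[a, b, c], [d, e, f], [g, h, i]].
Minor M_00 = (-5)*(14) - (15)*(9) = -70 - 135 = -205.
Minor M_01 = (7)*(14) - (15)*(11) = 98 - 165 = -67.
Minor M_02 = (7)*(9) - (-5)*(11) = 63 + 55 = 118.
det(A) = (5)*(-205) - (8)*(-67) + (-4)*(118) = -1025 + 536 - 472 = -961.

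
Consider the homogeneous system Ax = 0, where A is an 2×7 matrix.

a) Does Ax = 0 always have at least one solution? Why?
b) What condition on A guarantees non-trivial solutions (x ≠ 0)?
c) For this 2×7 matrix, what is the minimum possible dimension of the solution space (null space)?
a) Yes, x = 0 is always a solution. b) When A has linearly dependent columns (rank < n). c) Minimum nullity = 5.

a) x = 0 satisfies A·0 = 0, so the zero vector is always a solution.
b) Non-trivial solutions exist iff the columns of A are linearly dependent, equivalently rank(A) < n (the number of columns).
c) By rank-nullity, rank(A) + nullity(A) = n = 7. Since A has only 2 rows, rank(A) ≤ 2, so nullity(A) ≥ 7 - 2 = 5.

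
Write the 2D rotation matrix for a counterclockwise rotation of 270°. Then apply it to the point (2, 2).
R = [[0, 1], [-1, 0]]; R·(2, 2) = (2, -2)

Rotation matrix formula: R(θ) = [[cos θ, -sin θ], [sin θ, cos θ]]
For θ = 270°:
cos(270°) = 0
sin(270°) = -1
R = [[0, 1], [-1, 0]]
Apply to (2, 2): [0·2 + (1)·2, -1·2 + 0·2] = (2, -2)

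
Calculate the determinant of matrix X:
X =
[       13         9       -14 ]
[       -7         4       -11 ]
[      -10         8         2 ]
det(X) = 2588

Expand along row 0 (cofactor expansion): det(X) = a*(e*i - f*h) - b*(d*i - f*g) + c*(d*h - e*g), where the 3×3 is [[a, b, c], [d, e, f], [g, h, i]].
Minor M_00 = (4)*(2) - (-11)*(8) = 8 + 88 = 96.
Minor M_01 = (-7)*(2) - (-11)*(-10) = -14 - 110 = -124.
Minor M_02 = (-7)*(8) - (4)*(-10) = -56 + 40 = -16.
det(X) = (13)*(96) - (9)*(-124) + (-14)*(-16) = 1248 + 1116 + 224 = 2588.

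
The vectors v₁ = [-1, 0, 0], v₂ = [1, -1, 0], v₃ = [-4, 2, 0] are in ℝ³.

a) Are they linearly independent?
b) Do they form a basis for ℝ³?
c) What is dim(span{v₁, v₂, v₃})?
Not independent, not a basis, dim(span) = 2

Check whether v₃ can be written as a linear combination of v₁ and v₂.
v₃ = (2)·v₁ + (-2)·v₂ = [-4, 2, 0], so the three vectors are linearly dependent.
Thus they do not form a basis for ℝ³, and dim(span{v₁, v₂, v₃}) = 2 (spanned by v₁ and v₂).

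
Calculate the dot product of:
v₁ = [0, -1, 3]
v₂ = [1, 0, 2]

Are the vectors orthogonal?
6, No

The dot product is the sum of products of corresponding components.
v₁·v₂ = (0)*(1) + (-1)*(0) + (3)*(2) = 0 + 0 + 6 = 6.
Two vectors are orthogonal iff their dot product is 0; here the dot product is 6, so the vectors are not orthogonal.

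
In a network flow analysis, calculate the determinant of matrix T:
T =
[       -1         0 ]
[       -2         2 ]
det(T) = -2

For a 2×2 matrix [[a, b], [c, d]], det = a*d - b*c.
det(T) = (-1)*(2) - (0)*(-2) = -2 - 0 = -2.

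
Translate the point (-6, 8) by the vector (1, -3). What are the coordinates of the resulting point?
(-5, 5)

Translation by (1, -3):
x' = -6 + 1 = -5
y' = 8 + -3 = 5
Homogeneous matrix: [[1, 0, 1], [0, 1, -3], [0, 0, 1]]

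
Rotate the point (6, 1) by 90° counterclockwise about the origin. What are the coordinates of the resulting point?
(-1, 6)

Rotation matrix R(θ) = [[cos θ, -sin θ], [sin θ, cos θ]]; for θ = 90°:
R = [[0, -1], [1, 0]]
Result: R × [6, 1]ᵀ = [0·6 + (-1)·1, 1·6 + (0)·1]ᵀ = (-1, 6)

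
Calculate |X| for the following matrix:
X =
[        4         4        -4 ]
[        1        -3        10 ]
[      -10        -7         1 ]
det(X) = 12

Expand along row 0 (cofactor expansion): det(X) = a*(e*i - f*h) - b*(d*i - f*g) + c*(d*h - e*g), where the 3×3 is [[a, b, c], [d, e, f], [g, h, i]].
Minor M_00 = (-3)*(1) - (10)*(-7) = -3 + 70 = 67.
Minor M_01 = (1)*(1) - (10)*(-10) = 1 + 100 = 101.
Minor M_02 = (1)*(-7) - (-3)*(-10) = -7 - 30 = -37.
det(X) = (4)*(67) - (4)*(101) + (-4)*(-37) = 268 - 404 + 148 = 12.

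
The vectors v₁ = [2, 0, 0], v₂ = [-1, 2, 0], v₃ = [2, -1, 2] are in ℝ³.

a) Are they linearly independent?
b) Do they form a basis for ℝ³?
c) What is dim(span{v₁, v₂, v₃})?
Yes independent, yes basis, dim = 3

Stack v₁, v₂, v₃ as rows of a 3×3 matrix.
[[2, 0, 0]; [-1, 2, 0]; [2, -1, 2]] is already lower triangular with nonzero diagonal entries (2, 2, 2), so its determinant is the product of the diagonal entries, det = (2)·(2)·(2) = 8 ≠ 0, and the rows are linearly independent.
Three linearly independent vectors in ℝ³ form a basis for ℝ³, so dim(span{v₁,v₂,v₃}) = 3.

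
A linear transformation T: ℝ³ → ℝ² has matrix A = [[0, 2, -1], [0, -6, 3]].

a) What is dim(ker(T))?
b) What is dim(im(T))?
dim(ker) = 2, dim(im) = 1

Observe that row 2 = -3 × row 1 (so the rows are linearly dependent).
Thus rank(A) = 1 (only one linearly independent row).
dim(im(T)) = rank(A) = 1.
By the rank-nullity theorem applied to T: ℝ³ → ℝ², rank(A) + nullity(A) = 3 (the domain dimension), so dim(ker(T)) = 3 - 1 = 2.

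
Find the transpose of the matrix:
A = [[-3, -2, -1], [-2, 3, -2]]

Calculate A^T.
[[-3, -2], [-2, 3], [-1, -2]]

The transpose sends entry (i,j) to (j,i); rows become columns.
Row 0 of A: [-3, -2, -1] -> column 0 of A^T.
Row 1 of A: [-2, 3, -2] -> column 1 of A^T.
A^T = [[-3, -2], [-2, 3], [-1, -2]]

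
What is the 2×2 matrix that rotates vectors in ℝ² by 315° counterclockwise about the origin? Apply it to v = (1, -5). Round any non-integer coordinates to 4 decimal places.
R = [[√2/2, √2/2], [-√2/2, √2/2]]; R·v = (-2.8284, -4.2426)

A counterclockwise rotation by angle θ in ℝ² has matrix R(θ) = [[cos θ, -sin θ], [sin θ, cos θ]].
For θ = 315°: cos θ = √2/2, sin θ = -√2/2.
R(315°) = [[√2/2, √2/2], [-√2/2, √2/2]].
R·v = [√2/2·1 + (√2/2)·-5, -√2/2·1 + √2/2·-5] = (-2.8284, -4.2426).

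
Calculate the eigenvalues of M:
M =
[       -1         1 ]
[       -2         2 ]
λ = 0, 1

Solve det(M - λI) = 0. For a 2×2 matrix the characteristic equation is λ² - (trace)λ + det = 0.
trace(M) = a + d = -1 + 2 = 1.
det(M) = a*d - b*c = (-1)*(2) - (1)*(-2) = -2 + 2 = 0.
Characteristic equation: λ² - (1)λ + (0) = 0.
Discriminant = (1)² - 4*(0) = 1 - 0 = 1.
λ = (1 ± √1) / 2 = (1 ± 1) / 2 = 0, 1.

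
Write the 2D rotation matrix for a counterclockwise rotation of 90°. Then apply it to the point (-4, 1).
R = [[0, -1], [1, 0]]; R·(-4, 1) = (-1, -4)

Rotation matrix formula: R(θ) = [[cos θ, -sin θ], [sin θ, cos θ]]
For θ = 90°:
cos(90°) = 0
sin(90°) = 1
R = [[0, -1], [1, 0]]
Apply to (-4, 1): [0·-4 + (-1)·1, 1·-4 + 0·1] = (-1, -4)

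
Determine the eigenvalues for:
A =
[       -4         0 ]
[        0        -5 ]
λ = -5, -4

Solve det(A - λI) = 0. For a 2×2 matrix the characteristic equation is λ² - (trace)λ + det = 0.
trace(A) = a + d = -4 - 5 = -9.
det(A) = a*d - b*c = (-4)*(-5) - (0)*(0) = 20 - 0 = 20.
Characteristic equation: λ² - (-9)λ + (20) = 0.
Discriminant = (-9)² - 4*(20) = 81 - 80 = 1.
λ = (-9 ± √1) / 2 = (-9 ± 1) / 2 = -5, -4.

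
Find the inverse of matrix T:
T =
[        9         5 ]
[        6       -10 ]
det(T) = -120
T⁻¹ =
[     1/12      1/24 ]
[     1/20     -3/40 ]

For a 2×2 matrix T = [[a, b], [c, d]] with det(T) ≠ 0, T⁻¹ = (1/det(T)) * [[d, -b], [-c, a]].
det(T) = (9)*(-10) - (5)*(6) = -90 - 30 = -120.
T⁻¹ = (1/-120) * [[-10, -5], [-6, 9]].
Dividing each entry by -120 and reducing:
T⁻¹ =
[     1/12      1/24 ]
[     1/20     -3/40 ]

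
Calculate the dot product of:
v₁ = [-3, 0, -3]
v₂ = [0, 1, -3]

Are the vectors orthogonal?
9, No

The dot product is the sum of products of corresponding components.
v₁·v₂ = (-3)*(0) + (0)*(1) + (-3)*(-3) = 0 + 0 + 9 = 9.
Two vectors are orthogonal iff their dot product is 0; here the dot product is 9, so the vectors are not orthogonal.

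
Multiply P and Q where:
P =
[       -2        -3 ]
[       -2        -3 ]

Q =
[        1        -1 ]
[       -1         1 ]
PQ =
[        1        -1 ]
[        1        -1 ]

Matrix multiplication: (PQ)[i][j] = sum over k of P[i][k] * Q[k][j].
  (PQ)[0][0] = (-2)*(1) + (-3)*(-1) = 1
  (PQ)[0][1] = (-2)*(-1) + (-3)*(1) = -1
  (PQ)[1][0] = (-2)*(1) + (-3)*(-1) = 1
  (PQ)[1][1] = (-2)*(-1) + (-3)*(1) = -1
PQ =
[        1        -1 ]
[        1        -1 ]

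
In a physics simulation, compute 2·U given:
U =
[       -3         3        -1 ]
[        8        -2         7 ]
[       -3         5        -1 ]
2U =
[       -6         6        -2 ]
[       16        -4        14 ]
[       -6        10        -2 ]

Scalar multiplication is elementwise: (2U)[i][j] = 2 * U[i][j].
  (2U)[0][0] = 2 * (-3) = -6
  (2U)[0][1] = 2 * (3) = 6
  (2U)[0][2] = 2 * (-1) = -2
  (2U)[1][0] = 2 * (8) = 16
  (2U)[1][1] = 2 * (-2) = -4
  (2U)[1][2] = 2 * (7) = 14
  (2U)[2][0] = 2 * (-3) = -6
  (2U)[2][1] = 2 * (5) = 10
  (2U)[2][2] = 2 * (-1) = -2
2U =
[       -6         6        -2 ]
[       16        -4        14 ]
[       -6        10        -2 ]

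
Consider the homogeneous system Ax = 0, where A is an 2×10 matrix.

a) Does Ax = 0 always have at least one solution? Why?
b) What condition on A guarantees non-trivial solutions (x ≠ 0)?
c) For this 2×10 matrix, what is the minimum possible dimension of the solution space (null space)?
a) Yes, x = 0 is always a solution. b) When A has linearly dependent columns (rank < n). c) Minimum nullity = 8.

a) x = 0 satisfies A·0 = 0, so the zero vector is always a solution.
b) Non-trivial solutions exist iff the columns of A are linearly dependent, equivalently rank(A) < n (the number of columns).
c) By rank-nullity, rank(A) + nullity(A) = n = 10. Since A has only 2 rows, rank(A) ≤ 2, so nullity(A) ≥ 10 - 2 = 8.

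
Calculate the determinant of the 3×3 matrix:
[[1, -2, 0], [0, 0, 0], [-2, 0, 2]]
0

Expansion along first row:
det = 1·det([[0,0],[0,2]]) - -2·det([[0,0],[-2,2]]) + 0·det([[0,0],[-2,0]])
    = 1·(0·2 - 0·0) - -2·(0·2 - 0·-2) + 0·(0·0 - 0·-2)
    = 1·0 - -2·0 + 0·0
    = 0 + 0 + 0 = 0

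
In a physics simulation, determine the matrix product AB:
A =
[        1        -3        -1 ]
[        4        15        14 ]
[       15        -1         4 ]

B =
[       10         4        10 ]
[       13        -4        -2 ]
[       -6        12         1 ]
AB =
[      -23         4        15 ]
[      151       124        24 ]
[      113       112       156 ]

Matrix multiplication: (AB)[i][j] = sum over k of A[i][k] * B[k][j].
  (AB)[0][0] = (1)*(10) + (-3)*(13) + (-1)*(-6) = -23
  (AB)[0][1] = (1)*(4) + (-3)*(-4) + (-1)*(12) = 4
  (AB)[0][2] = (1)*(10) + (-3)*(-2) + (-1)*(1) = 15
  (AB)[1][0] = (4)*(10) + (15)*(13) + (14)*(-6) = 151
  (AB)[1][1] = (4)*(4) + (15)*(-4) + (14)*(12) = 124
  (AB)[1][2] = (4)*(10) + (15)*(-2) + (14)*(1) = 24
  (AB)[2][0] = (15)*(10) + (-1)*(13) + (4)*(-6) = 113
  (AB)[2][1] = (15)*(4) + (-1)*(-4) + (4)*(12) = 112
  (AB)[2][2] = (15)*(10) + (-1)*(-2) + (4)*(1) = 156
AB =
[      -23         4        15 ]
[      151       124        24 ]
[      113       112       156 ]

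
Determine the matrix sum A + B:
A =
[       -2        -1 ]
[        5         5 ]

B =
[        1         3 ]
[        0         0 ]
A + B =
[       -1         2 ]
[        5         5 ]

Matrix addition is elementwise: (A+B)[i][j] = A[i][j] + B[i][j].
  (A+B)[0][0] = (-2) + (1) = -1
  (A+B)[0][1] = (-1) + (3) = 2
  (A+B)[1][0] = (5) + (0) = 5
  (A+B)[1][1] = (5) + (0) = 5
A + B =
[       -1         2 ]
[        5         5 ]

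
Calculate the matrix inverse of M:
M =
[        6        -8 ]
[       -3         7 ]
det(M) = 18
M⁻¹ =
[     7/18       4/9 ]
[      1/6       1/3 ]

For a 2×2 matrix M = [[a, b], [c, d]] with det(M) ≠ 0, M⁻¹ = (1/det(M)) * [[d, -b], [-c, a]].
det(M) = (6)*(7) - (-8)*(-3) = 42 - 24 = 18.
M⁻¹ = (1/18) * [[7, 8], [3, 6]].
Dividing each entry by 18 and reducing:
M⁻¹ =
[     7/18       4/9 ]
[      1/6       1/3 ]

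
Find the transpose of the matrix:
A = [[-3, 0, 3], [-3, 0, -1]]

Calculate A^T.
[[-3, -3], [0, 0], [3, -1]]

The transpose sends entry (i,j) to (j,i); rows become columns.
Row 0 of A: [-3, 0, 3] -> column 0 of A^T.
Row 1 of A: [-3, 0, -1] -> column 1 of A^T.
A^T = [[-3, -3], [0, 0], [3, -1]]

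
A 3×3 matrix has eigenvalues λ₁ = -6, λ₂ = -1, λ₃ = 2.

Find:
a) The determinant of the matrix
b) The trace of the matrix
det = 12, trace = -5

Two standard eigenvalue identities:
- det(A) equals the product of the eigenvalues (counted with multiplicity).
- trace(A) equals the sum of the eigenvalues.
det(A) = (-6)*(-1)*(2) = 12.
trace(A) = -6 - 1 + 2 = -5.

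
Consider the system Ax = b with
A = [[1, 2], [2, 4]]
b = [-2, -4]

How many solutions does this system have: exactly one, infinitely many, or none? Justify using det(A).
Infinitely many solutions

det(A) = (1)*(4) - (2)*(2) = 0, so A is singular (column 2 is 2 times column 1).
b = [-2, -4] = -2 * column 1 of A, so b lies in the column space of A.
A singular matrix whose right-hand side is in its column space gives a 1-parameter family of solutions — infinitely many.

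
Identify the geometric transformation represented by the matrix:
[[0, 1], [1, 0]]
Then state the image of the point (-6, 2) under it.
reflection across the line y = x; image of (-6, 2) is (2, -6)

This is a symmetric orthogonal matrix with determinant -1, which characterizes a reflection in ℝ².
The matrix [[0, 1], [1, 0]] represents: reflection across the line y = x.
Applying it to (-6, 2): [0·-6 + 1·2, 1·-6 + 0·2] = (2, -6).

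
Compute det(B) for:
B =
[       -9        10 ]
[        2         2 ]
det(B) = -38

For a 2×2 matrix [[a, b], [c, d]], det = a*d - b*c.
det(B) = (-9)*(2) - (10)*(2) = -18 - 20 = -38.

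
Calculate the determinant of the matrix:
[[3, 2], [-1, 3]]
11

For a 2×2 matrix [[a, b], [c, d]], det = ad - bc
det = (3)(3) - (2)(-1) = 9 - -2 = 11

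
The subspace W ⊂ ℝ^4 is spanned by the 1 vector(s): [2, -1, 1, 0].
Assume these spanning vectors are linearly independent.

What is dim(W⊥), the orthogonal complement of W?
dim(W⊥) = 3

For any subspace W of ℝ^n, dim(W) + dim(W⊥) = n (the whole-space dimension).
Here the given 1 vectors are linearly independent, so dim(W) = 1.
Thus dim(W⊥) = n - dim(W) = 4 - 1 = 3.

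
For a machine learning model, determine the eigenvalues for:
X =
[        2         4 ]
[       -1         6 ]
λ = 4, 4

Solve det(X - λI) = 0. For a 2×2 matrix the characteristic equation is λ² - (trace)λ + det = 0.
trace(X) = a + d = 2 + 6 = 8.
det(X) = a*d - b*c = (2)*(6) - (4)*(-1) = 12 + 4 = 16.
Characteristic equation: λ² - (8)λ + (16) = 0.
Discriminant = (8)² - 4*(16) = 64 - 64 = 0.
λ = (8 ± √0) / 2 = (8 ± 0) / 2 = 4, 4.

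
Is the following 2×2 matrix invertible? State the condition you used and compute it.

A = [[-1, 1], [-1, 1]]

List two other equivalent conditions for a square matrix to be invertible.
No, not invertible; det(A) = 0 (two rows are equal, so the rows are linearly dependent). Equivalent conditions (failing for this A): rank(A) < 2; Ax = 0 has non-trivial solutions; 0 is an eigenvalue; the columns are linearly dependent.

To check invertibility, compute det(A).
In this matrix, row 0 and the last row are identical, so one row is a scalar multiple of another and the rows are linearly dependent.
A matrix with linearly dependent rows has det = 0 and is not invertible.
Equivalent failed conditions:
- rank(A) < 2.
- Ax = 0 has non-trivial solutions.
- 0 is an eigenvalue.
- The columns are linearly dependent.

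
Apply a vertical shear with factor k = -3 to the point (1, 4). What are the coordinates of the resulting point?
(1, 1)

Shear matrix for vertical shear with factor k = -3:
[[1, 0], [-3, 1]]
Result: (1, 4) → (1, 1)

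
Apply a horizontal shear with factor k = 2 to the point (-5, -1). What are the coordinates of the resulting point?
(-7, -1)

Shear matrix for horizontal shear with factor k = 2:
[[1, 2], [0, 1]]
Result: (-5, -1) → (-7, -1)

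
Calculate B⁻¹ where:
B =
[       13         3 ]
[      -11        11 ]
det(B) = 176
B⁻¹ =
[     1/16    -3/176 ]
[     1/16    13/176 ]

For a 2×2 matrix B = [[a, b], [c, d]] with det(B) ≠ 0, B⁻¹ = (1/det(B)) * [[d, -b], [-c, a]].
det(B) = (13)*(11) - (3)*(-11) = 143 + 33 = 176.
B⁻¹ = (1/176) * [[11, -3], [11, 13]].
Dividing each entry by 176 and reducing:
B⁻¹ =
[     1/16    -3/176 ]
[     1/16    13/176 ]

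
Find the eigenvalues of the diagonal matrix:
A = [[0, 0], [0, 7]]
λ₁ = 0, λ₂ = 7

The characteristic polynomial of A is det(A - λI) = (0 - λ)(7 - λ) = 0.
The roots are λ = 0 and λ = 7, so the eigenvalues are the diagonal entries.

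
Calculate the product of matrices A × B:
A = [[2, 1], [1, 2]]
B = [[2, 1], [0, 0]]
[[4, 2], [2, 1]]

Matrix multiplication:
C[0][0] = 2×2 + 1×0 = 4
C[0][1] = 2×1 + 1×0 = 2
C[1][0] = 1×2 + 2×0 = 2
C[1][1] = 1×1 + 2×0 = 1
Result: [[4, 2], [2, 1]]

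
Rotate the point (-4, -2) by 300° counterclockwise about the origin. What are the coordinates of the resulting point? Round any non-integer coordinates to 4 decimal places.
(-3.7321, 2.4641)

Rotation matrix R(θ) = [[cos θ, -sin θ], [sin θ, cos θ]]; for θ = 300°:
R = [[1/2, √3/2], [-√3/2, 1/2]]
Result: R × [-4, -2]ᵀ = [1/2·-4 + (√3/2)·-2, -√3/2·-4 + (1/2)·-2]ᵀ = (-3.7321, 2.4641)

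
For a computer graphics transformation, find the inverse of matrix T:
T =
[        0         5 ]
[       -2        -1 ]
det(T) = 10
T⁻¹ =
[    -1/10      -1/2 ]
[      1/5         0 ]

For a 2×2 matrix T = [[a, b], [c, d]] with det(T) ≠ 0, T⁻¹ = (1/det(T)) * [[d, -b], [-c, a]].
det(T) = (0)*(-1) - (5)*(-2) = 0 + 10 = 10.
T⁻¹ = (1/10) * [[-1, -5], [2, 0]].
Dividing each entry by 10 and reducing:
T⁻¹ =
[    -1/10      -1/2 ]
[      1/5         0 ]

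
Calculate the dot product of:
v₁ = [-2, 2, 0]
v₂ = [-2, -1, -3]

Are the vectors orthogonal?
2, No

The dot product is the sum of products of corresponding components.
v₁·v₂ = (-2)*(-2) + (2)*(-1) + (0)*(-3) = 4 - 2 + 0 = 2.
Two vectors are orthogonal iff their dot product is 0; here the dot product is 2, so the vectors are not orthogonal.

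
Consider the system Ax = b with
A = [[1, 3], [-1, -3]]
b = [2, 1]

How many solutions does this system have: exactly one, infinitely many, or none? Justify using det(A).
No solution

det(A) = (1)*(-3) - (3)*(-1) = 0, so A is singular.
The column space of A is span(column 1) = span([1, -1]).
b = [2, 1] is not a scalar multiple of column 1, so b ∉ column space and the system is inconsistent — no solution.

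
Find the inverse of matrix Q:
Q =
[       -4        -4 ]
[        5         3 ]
det(Q) = 8
Q⁻¹ =
[      3/8       1/2 ]
[     -5/8      -1/2 ]

For a 2×2 matrix Q = [[a, b], [c, d]] with det(Q) ≠ 0, Q⁻¹ = (1/det(Q)) * [[d, -b], [-c, a]].
det(Q) = (-4)*(3) - (-4)*(5) = -12 + 20 = 8.
Q⁻¹ = (1/8) * [[3, 4], [-5, -4]].
Dividing each entry by 8 and reducing:
Q⁻¹ =
[      3/8       1/2 ]
[     -5/8      -1/2 ]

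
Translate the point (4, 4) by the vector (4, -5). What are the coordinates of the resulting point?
(8, -1)

Translation by (4, -5):
x' = 4 + 4 = 8
y' = 4 + -5 = -1
Homogeneous matrix: [[1, 0, 4], [0, 1, -5], [0, 0, 1]]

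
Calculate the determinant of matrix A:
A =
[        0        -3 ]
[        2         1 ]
det(A) = 6

For a 2×2 matrix [[a, b], [c, d]], det = a*d - b*c.
det(A) = (0)*(1) - (-3)*(2) = 0 + 6 = 6.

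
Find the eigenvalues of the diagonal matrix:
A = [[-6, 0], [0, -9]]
λ₁ = -6, λ₂ = -9

The characteristic polynomial of A is det(A - λI) = (-6 - λ)(-9 - λ) = 0.
The roots are λ = -6 and λ = -9, so the eigenvalues are the diagonal entries.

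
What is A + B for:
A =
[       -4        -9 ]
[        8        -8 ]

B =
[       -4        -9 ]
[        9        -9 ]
A + B =
[       -8       -18 ]
[       17       -17 ]

Matrix addition is elementwise: (A+B)[i][j] = A[i][j] + B[i][j].
  (A+B)[0][0] = (-4) + (-4) = -8
  (A+B)[0][1] = (-9) + (-9) = -18
  (A+B)[1][0] = (8) + (9) = 17
  (A+B)[1][1] = (-8) + (-9) = -17
A + B =
[       -8       -18 ]
[       17       -17 ]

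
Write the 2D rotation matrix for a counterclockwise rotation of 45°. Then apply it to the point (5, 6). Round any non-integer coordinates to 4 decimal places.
R = [[√2/2, -√2/2], [√2/2, √2/2]]; R·(5, 6) = (-0.7071, 7.7782)

Rotation matrix formula: R(θ) = [[cos θ, -sin θ], [sin θ, cos θ]]
For θ = 45°:
cos(45°) = √2/2
sin(45°) = √2/2
R = [[√2/2, -√2/2], [√2/2, √2/2]]
Apply to (5, 6): [√2/2·5 + (-√2/2)·6, √2/2·5 + √2/2·6] = (-0.7071, 7.7782)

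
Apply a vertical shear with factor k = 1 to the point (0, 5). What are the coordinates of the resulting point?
(0, 5)

Shear matrix for vertical shear with factor k = 1:
[[1, 0], [1, 1]]
Result: (0, 5) → (0, 5)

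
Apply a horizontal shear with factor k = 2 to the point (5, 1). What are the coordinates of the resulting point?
(7, 1)

Shear matrix for horizontal shear with factor k = 2:
[[1, 2], [0, 1]]
Result: (5, 1) → (7, 1)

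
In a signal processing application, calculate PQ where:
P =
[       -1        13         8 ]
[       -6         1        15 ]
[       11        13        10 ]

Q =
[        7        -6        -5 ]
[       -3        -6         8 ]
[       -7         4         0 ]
PQ =
[     -102       -40       109 ]
[     -150        90        38 ]
[      -32      -104        49 ]

Matrix multiplication: (PQ)[i][j] = sum over k of P[i][k] * Q[k][j].
  (PQ)[0][0] = (-1)*(7) + (13)*(-3) + (8)*(-7) = -102
  (PQ)[0][1] = (-1)*(-6) + (13)*(-6) + (8)*(4) = -40
  (PQ)[0][2] = (-1)*(-5) + (13)*(8) + (8)*(0) = 109
  (PQ)[1][0] = (-6)*(7) + (1)*(-3) + (15)*(-7) = -150
  (PQ)[1][1] = (-6)*(-6) + (1)*(-6) + (15)*(4) = 90
  (PQ)[1][2] = (-6)*(-5) + (1)*(8) + (15)*(0) = 38
  (PQ)[2][0] = (11)*(7) + (13)*(-3) + (10)*(-7) = -32
  (PQ)[2][1] = (11)*(-6) + (13)*(-6) + (10)*(4) = -104
  (PQ)[2][2] = (11)*(-5) + (13)*(8) + (10)*(0) = 49
PQ =
[     -102       -40       109 ]
[     -150        90        38 ]
[      -32      -104        49 ]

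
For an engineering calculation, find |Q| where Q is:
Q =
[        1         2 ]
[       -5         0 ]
det(Q) = 10

For a 2×2 matrix [[a, b], [c, d]], det = a*d - b*c.
det(Q) = (1)*(0) - (2)*(-5) = 0 + 10 = 10.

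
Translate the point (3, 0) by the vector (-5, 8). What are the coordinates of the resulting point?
(-2, 8)

Translation by (-5, 8):
x' = 3 + -5 = -2
y' = 0 + 8 = 8
Homogeneous matrix: [[1, 0, -5], [0, 1, 8], [0, 0, 1]]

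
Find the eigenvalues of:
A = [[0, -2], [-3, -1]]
λ = -3, 2

Solve det(A - λI) = 0. For a 2×2 matrix this is λ² - (trace)λ + det = 0.
trace(A) = 0 - 1 = -1.
det(A) = (0)*(-1) - (-2)*(-3) = 0 - 6 = -6.
Characteristic equation: λ² - (-1)λ + (-6) = 0.
Discriminant: (-1)² - 4*(-6) = 1 + 24 = 25.
Roots: λ = (-1 ± √25) / 2 = -3, 2.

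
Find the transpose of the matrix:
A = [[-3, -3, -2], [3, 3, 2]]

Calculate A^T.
[[-3, 3], [-3, 3], [-2, 2]]

The transpose sends entry (i,j) to (j,i); rows become columns.
Row 0 of A: [-3, -3, -2] -> column 0 of A^T.
Row 1 of A: [3, 3, 2] -> column 1 of A^T.
A^T = [[-3, 3], [-3, 3], [-2, 2]]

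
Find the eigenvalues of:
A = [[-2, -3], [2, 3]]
λ = 0, 1

Solve det(A - λI) = 0. For a 2×2 matrix this is λ² - (trace)λ + det = 0.
trace(A) = -2 + 3 = 1.
det(A) = (-2)*(3) - (-3)*(2) = -6 + 6 = 0.
Characteristic equation: λ² - (1)λ + (0) = 0.
Discriminant: (1)² - 4*(0) = 1 - 0 = 1.
Roots: λ = (1 ± √1) / 2 = 0, 1.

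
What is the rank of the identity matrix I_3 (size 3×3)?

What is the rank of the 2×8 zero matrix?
rank(I_3) = 3, rank(0) = 0

The identity I_3 has 3 columns that are the standard basis vectors e_1, …, e_3. These are linearly independent, so all 3 columns are pivots and rank(I_3) = 3.
The 2×8 zero matrix has every entry zero, so every row is the zero row and there are no pivots; rank(0) = 0.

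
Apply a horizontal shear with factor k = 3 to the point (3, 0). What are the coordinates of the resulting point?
(3, 0)

Shear matrix for horizontal shear with factor k = 3:
[[1, 3], [0, 1]]
Result: (3, 0) → (3, 0)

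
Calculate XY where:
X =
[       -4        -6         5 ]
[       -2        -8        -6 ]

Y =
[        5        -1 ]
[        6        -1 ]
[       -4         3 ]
XY =
[      -76        25 ]
[      -34        -8 ]

Matrix multiplication: (XY)[i][j] = sum over k of X[i][k] * Y[k][j].
  (XY)[0][0] = (-4)*(5) + (-6)*(6) + (5)*(-4) = -76
  (XY)[0][1] = (-4)*(-1) + (-6)*(-1) + (5)*(3) = 25
  (XY)[1][0] = (-2)*(5) + (-8)*(6) + (-6)*(-4) = -34
  (XY)[1][1] = (-2)*(-1) + (-8)*(-1) + (-6)*(3) = -8
XY =
[      -76        25 ]
[      -34        -8 ]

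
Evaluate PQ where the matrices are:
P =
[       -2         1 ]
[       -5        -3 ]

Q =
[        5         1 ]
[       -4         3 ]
PQ =
[      -14         1 ]
[      -13       -14 ]

Matrix multiplication: (PQ)[i][j] = sum over k of P[i][k] * Q[k][j].
  (PQ)[0][0] = (-2)*(5) + (1)*(-4) = -14
  (PQ)[0][1] = (-2)*(1) + (1)*(3) = 1
  (PQ)[1][0] = (-5)*(5) + (-3)*(-4) = -13
  (PQ)[1][1] = (-5)*(1) + (-3)*(3) = -14
PQ =
[      -14         1 ]
[      -13       -14 ]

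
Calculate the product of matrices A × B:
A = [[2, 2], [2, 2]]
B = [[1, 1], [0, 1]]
[[2, 4], [2, 4]]

Matrix multiplication:
C[0][0] = 2×1 + 2×0 = 2
C[0][1] = 2×1 + 2×1 = 4
C[1][0] = 2×1 + 2×0 = 2
C[1][1] = 2×1 + 2×1 = 4
Result: [[2, 4], [2, 4]]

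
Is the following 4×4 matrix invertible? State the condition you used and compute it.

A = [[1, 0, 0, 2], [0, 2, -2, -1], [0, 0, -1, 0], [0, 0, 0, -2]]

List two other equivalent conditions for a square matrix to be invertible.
Yes, invertible; det(A) = 4 ≠ 0. Equivalent conditions: rank(A) = 4; Ax = 0 has only the trivial solution; 0 is not an eigenvalue; the columns of A are linearly independent.

To check invertibility, compute det(A).
The given matrix is triangular, so det(A) equals the product of its diagonal entries = 4 ≠ 0.
Since det(A) ≠ 0, A is invertible.
Equivalent conditions for a square matrix A to be invertible:
- rank(A) = 4 (full rank).
- The homogeneous system Ax = 0 has only the trivial solution x = 0.
- 0 is not an eigenvalue of A.
- The columns (equivalently rows) of A are linearly independent.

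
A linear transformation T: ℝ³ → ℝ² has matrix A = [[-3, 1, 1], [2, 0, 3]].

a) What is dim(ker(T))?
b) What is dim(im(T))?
dim(ker) = 1, dim(im) = 2

The two rows are not scalar multiples of one another (no single k satisfies row 2 = k × row 1), so they are linearly independent.
Thus rank(A) = 2.
dim(im(T)) = rank(A) = 2.
By the rank-nullity theorem applied to T: ℝ³ → ℝ², rank(A) + nullity(A) = 3 (the domain dimension), so dim(ker(T)) = 3 - 2 = 1.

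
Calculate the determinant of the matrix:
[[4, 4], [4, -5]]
-36

For a 2×2 matrix [[a, b], [c, d]], det = ad - bc
det = (4)(-5) - (4)(4) = -20 - 16 = -36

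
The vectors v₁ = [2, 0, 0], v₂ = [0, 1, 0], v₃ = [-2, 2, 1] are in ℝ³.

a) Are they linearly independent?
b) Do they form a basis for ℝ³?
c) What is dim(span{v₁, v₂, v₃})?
Yes independent, yes basis, dim = 3

Stack v₁, v₂, v₃ as rows of a 3×3 matrix.
[[2, 0, 0]; [0, 1, 0]; [-2, 2, 1]] is already lower triangular with nonzero diagonal entries (2, 1, 1), so its determinant is the product of the diagonal entries, det = (2)·(1)·(1) = 2 ≠ 0, and the rows are linearly independent.
Three linearly independent vectors in ℝ³ form a basis for ℝ³, so dim(span{v₁,v₂,v₃}) = 3.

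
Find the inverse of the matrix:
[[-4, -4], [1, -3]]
[[-3/16, 1/4], [-1/16, -1/4]]

For [[a,b],[c,d]], inverse = (1/det)·[[d,-b],[-c,a]]
det = -4·-3 - -4·1 = 16
Inverse = (1/16)·[[-3, 4], [-1, -4]]
        = [[-3/16, 1/4], [-1/16, -1/4]]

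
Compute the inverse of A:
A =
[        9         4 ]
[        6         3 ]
det(A) = 3
A⁻¹ =
[        1      -4/3 ]
[       -2         3 ]

For a 2×2 matrix A = [[a, b], [c, d]] with det(A) ≠ 0, A⁻¹ = (1/det(A)) * [[d, -b], [-c, a]].
det(A) = (9)*(3) - (4)*(6) = 27 - 24 = 3.
A⁻¹ = (1/3) * [[3, -4], [-6, 9]].
Dividing each entry by 3 and reducing:
A⁻¹ =
[        1      -4/3 ]
[       -2         3 ]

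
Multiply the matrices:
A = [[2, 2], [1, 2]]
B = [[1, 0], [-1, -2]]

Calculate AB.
[[0, -4], [-1, -4]]

Each entry (i,j) of AB = sum over k of A[i][k]*B[k][j].
(AB)[0][0] = (2)*(1) + (2)*(-1) = 0
(AB)[0][1] = (2)*(0) + (2)*(-2) = -4
(AB)[1][0] = (1)*(1) + (2)*(-1) = -1
(AB)[1][1] = (1)*(0) + (2)*(-2) = -4
AB = [[0, -4], [-1, -4]]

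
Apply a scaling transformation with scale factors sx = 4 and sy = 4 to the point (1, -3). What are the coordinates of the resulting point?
(4, -12)

Scaling matrix:
[[4, 0], [0, 4]]
Result: (1 × 4, -3 × 4) = (4, -12)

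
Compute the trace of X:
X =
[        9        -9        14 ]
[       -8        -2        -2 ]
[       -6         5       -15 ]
tr(X) = 9 - 2 - 15 = -8

The trace of a square matrix is the sum of its diagonal entries.
Diagonal entries of X: X[0][0] = 9, X[1][1] = -2, X[2][2] = -15.
tr(X) = 9 - 2 - 15 = -8.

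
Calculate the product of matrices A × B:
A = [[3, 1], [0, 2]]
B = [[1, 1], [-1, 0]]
[[2, 3], [-2, 0]]

Matrix multiplication:
C[0][0] = 3×1 + 1×-1 = 2
C[0][1] = 3×1 + 1×0 = 3
C[1][0] = 0×1 + 2×-1 = -2
C[1][1] = 0×1 + 2×0 = 0
Result: [[2, 3], [-2, 0]]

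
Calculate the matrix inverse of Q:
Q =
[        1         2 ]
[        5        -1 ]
det(Q) = -11
Q⁻¹ =
[     1/11      2/11 ]
[     5/11     -1/11 ]

For a 2×2 matrix Q = [[a, b], [c, d]] with det(Q) ≠ 0, Q⁻¹ = (1/det(Q)) * [[d, -b], [-c, a]].
det(Q) = (1)*(-1) - (2)*(5) = -1 - 10 = -11.
Q⁻¹ = (1/-11) * [[-1, -2], [-5, 1]].
Dividing each entry by -11 and reducing:
Q⁻¹ =
[     1/11      2/11 ]
[     5/11     -1/11 ]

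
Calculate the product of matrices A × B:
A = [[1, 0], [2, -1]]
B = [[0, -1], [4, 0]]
[[0, -1], [-4, -2]]

Matrix multiplication:
C[0][0] = 1×0 + 0×4 = 0
C[0][1] = 1×-1 + 0×0 = -1
C[1][0] = 2×0 + -1×4 = -4
C[1][1] = 2×-1 + -1×0 = -2
Result: [[0, -1], [-4, -2]]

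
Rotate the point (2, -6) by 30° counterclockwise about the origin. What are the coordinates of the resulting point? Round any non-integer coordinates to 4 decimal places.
(4.7321, -4.1962)

Rotation matrix R(θ) = [[cos θ, -sin θ], [sin θ, cos θ]]; for θ = 30°:
R = [[√3/2, -1/2], [1/2, √3/2]]
Result: R × [2, -6]ᵀ = [√3/2·2 + (-1/2)·-6, 1/2·2 + (√3/2)·-6]ᵀ = (4.7321, -4.1962)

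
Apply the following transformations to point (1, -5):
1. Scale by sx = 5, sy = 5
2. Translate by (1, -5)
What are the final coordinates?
(6, -30)

Step 1: Scale (1, -5) by (sx, sy) = (5, 5) → (5, -25)
Step 2: Translate by (1, -5) → (6, -30)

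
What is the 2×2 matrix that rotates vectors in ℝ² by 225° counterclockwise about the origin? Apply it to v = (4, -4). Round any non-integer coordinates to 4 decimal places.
R = [[-√2/2, √2/2], [-√2/2, -√2/2]]; R·v = (-5.6569, 0.0000)

A counterclockwise rotation by angle θ in ℝ² has matrix R(θ) = [[cos θ, -sin θ], [sin θ, cos θ]].
For θ = 225°: cos θ = -√2/2, sin θ = -√2/2.
R(225°) = [[-√2/2, √2/2], [-√2/2, -√2/2]].
R·v = [-√2/2·4 + (√2/2)·-4, -√2/2·4 + -√2/2·-4] = (-5.6569, 0.0000).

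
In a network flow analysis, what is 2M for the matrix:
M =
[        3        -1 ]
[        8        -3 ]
2M =
[        6        -2 ]
[       16        -6 ]

Scalar multiplication is elementwise: (2M)[i][j] = 2 * M[i][j].
  (2M)[0][0] = 2 * (3) = 6
  (2M)[0][1] = 2 * (-1) = -2
  (2M)[1][0] = 2 * (8) = 16
  (2M)[1][1] = 2 * (-3) = -6
2M =
[        6        -2 ]
[       16        -6 ]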